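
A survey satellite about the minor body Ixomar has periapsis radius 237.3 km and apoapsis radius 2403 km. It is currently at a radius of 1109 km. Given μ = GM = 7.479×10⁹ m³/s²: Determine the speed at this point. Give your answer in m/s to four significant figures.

Semi-major axis a = (r_p + r_a)/2 = 1320.2 km = 1.320×10⁶ m.
Vis-viva: v² = μ(2/r − 1/a) = 7.479×10⁹ × (1.803×10⁻⁶ − 7.575×10⁻⁷) = 7.823×10³ m²/s².
v = 88.45 m/s.

v ≈ 88.45 m/s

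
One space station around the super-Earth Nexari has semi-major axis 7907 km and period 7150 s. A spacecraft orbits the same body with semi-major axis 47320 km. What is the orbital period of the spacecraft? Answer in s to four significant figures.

Kepler's third law: T² ∝ a³, so T₂ = T₁ (a₂/a₁)^(3/2).
a₂/a₁ = 5.985, (a₂/a₁)^(3/2) = 14.64.
T₂ = 7150 × 14.64 = 1.047×10⁵ s.

T₂ ≈ 1.047×10⁵ s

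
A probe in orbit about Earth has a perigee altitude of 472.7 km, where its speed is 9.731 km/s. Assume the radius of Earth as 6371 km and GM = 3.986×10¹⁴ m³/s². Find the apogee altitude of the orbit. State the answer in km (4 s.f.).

r_p = 6371 + 472.7 = 6843.7 km = 6.844×10⁶ m.
Specific energy ε = v²/2 − μ/r = -1.090×10⁷ J/kg, so a = −μ/(2ε) = 1.829×10⁷ m.
The apsides satisfy r_p + r_a = 2a, so the apogee radius is 2a − r_p = 2.973×10⁷ m = 29735 km.
Apogee altitude = 29735 − 6371 = 23364 km.

apogee altitude ≈ 23360 km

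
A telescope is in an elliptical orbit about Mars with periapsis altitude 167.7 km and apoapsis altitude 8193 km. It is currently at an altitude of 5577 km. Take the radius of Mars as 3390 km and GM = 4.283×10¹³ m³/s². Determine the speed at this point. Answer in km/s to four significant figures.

r_p = 3390 + 167.7 = 3557.7 km = 3.5577×10⁶ m.
r_a = 3390 + 8193 = 11583 km = 1.1583×10⁷ m.
r = 3390 + 5577 = 8967.0 km = 8.967×10⁶ m.
Semi-major axis a = (r_p + r_a)/2 = 7570.4 km = 7.570×10⁶ m.
Vis-viva: v² = μ(2/r − 1/a) = 4.283×10¹³ × (2.230×10⁻⁷ − 1.321×10⁻⁷) = 3.895×10⁶ m²/s².
v = 1974 m/s = 1.974 km/s.

v ≈ 1.974 km/s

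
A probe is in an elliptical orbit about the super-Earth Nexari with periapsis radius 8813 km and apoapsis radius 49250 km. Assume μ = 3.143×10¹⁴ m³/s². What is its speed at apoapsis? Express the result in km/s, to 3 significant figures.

Semi-major axis a = (r_p + r_a)/2 = 29032 km = 2.903×10⁷ m.
Vis-viva: v² = μ(2/r − 1/a) = 3.143×10¹⁴ × (4.061×10⁻⁸ − 3.445×10⁻⁸) = 1.937×10⁶ m²/s².
v = 1392 m/s = 1.392 km/s.

v ≈ 1.39 km/s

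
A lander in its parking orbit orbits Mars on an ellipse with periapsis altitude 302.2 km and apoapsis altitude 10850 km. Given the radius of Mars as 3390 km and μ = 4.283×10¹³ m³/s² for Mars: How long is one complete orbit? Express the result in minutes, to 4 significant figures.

T ≈ 429.6 minutes

r_p = 3390 + 302.2 = 3692.2 km = 3.6922×10⁶ m.
r_a = 3390 + 10850 = 14240 km = 1.4240×10⁷ m.
Semi-major axis a = (r_p + r_a)/2 = (3692.2 + 14240)/2 = 8966.1 km = 8.966×10⁶ m.
By Kepler's third law T = 2π√(a³/μ) = 2π × 4.102×10³ = 2.578×10⁴ s.
= 429.6 minutes.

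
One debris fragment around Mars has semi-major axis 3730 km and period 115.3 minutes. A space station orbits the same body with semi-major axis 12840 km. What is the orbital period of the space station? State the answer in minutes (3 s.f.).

T₂ ≈ 736 minutes

Kepler's third law: T² ∝ a³, so T₂ = T₁ (a₂/a₁)^(3/2).
a₂/a₁ = 3.442, (a₂/a₁)^(3/2) = 6.387.
T₂ = 115.3 × 6.387 = 736.4 minutes.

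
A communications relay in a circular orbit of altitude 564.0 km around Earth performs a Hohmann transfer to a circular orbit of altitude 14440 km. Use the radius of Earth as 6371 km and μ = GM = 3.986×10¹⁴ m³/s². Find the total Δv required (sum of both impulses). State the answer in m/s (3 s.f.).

r₁ = 6371 + 564.0 = 6935.0 km = 6.9350×10⁶ m.
r₂ = 6371 + 14440 = 20811 km = 2.0811×10⁷ m.
Transfer ellipse a_t = (r₁ + r₂)/2 = 1.387×10⁷ m.
At r₁: circular v_c1 = √(μ/r₁) = 7581 m/s; transfer-perigee v_p = √[μ(2/r₁ − 1/a_t)] = 9286 m/s.
Δv₁ = v_p − v_c1 = 1704 m/s.
At r₂: circular v_c2 = √(μ/r₂) = 4376 m/s; transfer-apogee v_a = √[μ(2/r₂ − 1/a_t)] = 3094 m/s.
Δv₂ = v_c2 − v_a = 1282 m/s.
Total Δv = Δv₁ + Δv₂ = 2986 m/s.

Δv_total ≈ 2990 m/s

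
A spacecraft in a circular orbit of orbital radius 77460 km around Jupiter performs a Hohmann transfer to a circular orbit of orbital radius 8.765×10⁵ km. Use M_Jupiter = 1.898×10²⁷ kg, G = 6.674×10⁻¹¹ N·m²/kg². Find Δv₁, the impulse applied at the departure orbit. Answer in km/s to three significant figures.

μ = GM = 6.674×10⁻¹¹ × 1.898×10²⁷ = 1.267×10¹⁷ m³/s².
r₁ = 77460 km = 7.746×10⁷ m.
r₂ = 8.765×10⁵ km = 8.765×10⁸ m.
Transfer ellipse a_t = (r₁ + r₂)/2 = 4.770×10⁸ m.
At r₁: circular v_c1 = √(μ/r₁) = 40440 m/s; transfer-perijove v_p = √[μ(2/r₁ − 1/a_t)] = 54820 m/s.
Δv₁ = v_p − v_c1 = 14380 m/s.
= 14.38 km/s.

Δv ≈ 14.4 km/s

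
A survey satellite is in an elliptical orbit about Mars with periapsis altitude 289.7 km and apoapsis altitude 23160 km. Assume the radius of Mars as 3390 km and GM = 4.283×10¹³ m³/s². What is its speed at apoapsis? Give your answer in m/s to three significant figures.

v ≈ 627 m/s

r_p = 3390 + 289.7 = 3679.7 km = 3.6797×10⁶ m.
r_a = 3390 + 23160 = 26550 km = 2.6550×10⁷ m.
Semi-major axis a = (r_p + r_a)/2 = 15115 km = 1.511×10⁷ m.
Vis-viva: v² = μ(2/r − 1/a) = 4.283×10¹³ × (7.533×10⁻⁸ − 6.616×10⁻⁸) = 3.927×10⁵ m²/s².
v = 626.7 m/s.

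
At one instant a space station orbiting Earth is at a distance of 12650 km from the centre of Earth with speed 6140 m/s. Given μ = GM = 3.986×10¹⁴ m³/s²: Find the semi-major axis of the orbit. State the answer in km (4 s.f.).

r = 1.265×10⁷ m.
Vis-viva rearranged: 1/a = 2/r − v²/μ = 1.581×10⁻⁷ − 9.458×10⁻⁸ = 6.352×10⁻⁸ m⁻¹.
a = 1.574×10⁷ m = 15742 km.

a ≈ 15740 km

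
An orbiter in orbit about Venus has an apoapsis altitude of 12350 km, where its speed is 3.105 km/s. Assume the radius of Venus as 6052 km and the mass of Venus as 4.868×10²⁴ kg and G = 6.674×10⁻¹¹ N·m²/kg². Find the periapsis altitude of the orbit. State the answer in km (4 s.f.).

periapsis altitude ≈ 859.5 km

μ = GM = 6.674×10⁻¹¹ × 4.868×10²⁴ = 3.249×10¹⁴ m³/s².
r_a = 6052 + 12350 = 18402 km = 1.840×10⁷ m.
Specific energy ε = v²/2 − μ/r = -1.283×10⁷ J/kg, so a = −μ/(2ε) = 1.266×10⁷ m.
The apsides satisfy r_p + r_a = 2a, so the periapsis radius is 2a − r_a = 6.912×10⁶ m = 6911.5 km.
Periapsis altitude = 6911.5 − 6052 = 859.53 km.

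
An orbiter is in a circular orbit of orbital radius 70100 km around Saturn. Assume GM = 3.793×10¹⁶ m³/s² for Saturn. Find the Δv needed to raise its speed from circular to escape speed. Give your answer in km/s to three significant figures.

r = 70100 km = 7.010×10⁷ m.
Circular speed v_c = √(μ/r) = 23260 m/s.
Escape speed v_esc = √(2μ/r) = √2 × v_c = 32900 m/s.
Δv = v_esc − v_c = 9635 m/s = 9.635 km/s.

Δv ≈ 9.64 km/s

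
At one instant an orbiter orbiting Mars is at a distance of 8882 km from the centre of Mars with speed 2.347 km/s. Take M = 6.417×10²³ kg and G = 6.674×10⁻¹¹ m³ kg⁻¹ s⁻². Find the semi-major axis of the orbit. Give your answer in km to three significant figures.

a ≈ 10400 km

μ = GM = 6.674×10⁻¹¹ × 6.417×10²³ = 4.283×10¹³ m³/s².
r = 8.882×10⁶ m.
Specific orbital energy ε = v²/2 − μ/r = (2347)²/2 − 4.283×10¹³/8.882×10⁶ = -2.068×10⁶ J/kg.
Since ε = −μ/(2a), a = −μ/(2ε) = 1.036×10⁷ m = 10357 km.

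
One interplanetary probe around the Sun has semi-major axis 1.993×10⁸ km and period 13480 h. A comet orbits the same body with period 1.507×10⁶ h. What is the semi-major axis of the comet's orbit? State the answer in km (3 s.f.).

a₂ ≈ 4.63×10⁹ km

Kepler's third law: a³ ∝ T², so a₂ = a₁ (T₂/T₁)^(2/3).
T₂/T₁ = 111.8, (T₂/T₁)^(2/3) = 23.21.
a₂ = 1.993×10⁸ × 23.21 = 4.625×10⁹ km.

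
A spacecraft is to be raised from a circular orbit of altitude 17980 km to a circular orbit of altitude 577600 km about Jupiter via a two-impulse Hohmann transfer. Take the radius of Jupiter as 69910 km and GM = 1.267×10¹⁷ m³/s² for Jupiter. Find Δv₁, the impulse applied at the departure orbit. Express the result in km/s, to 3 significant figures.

r₁ = 69910 + 17980 = 87890 km = 8.7890×10⁷ m.
r₂ = 69910 + 577600 = 647510 km = 6.4751×10⁸ m.
Transfer ellipse a_t = (r₁ + r₂)/2 = 3.677×10⁸ m.
At r₁: circular v_c1 = √(μ/r₁) = 37970 m/s; transfer-perijove v_p = √[μ(2/r₁ − 1/a_t)] = 50380 m/s.
Δv₁ = v_p − v_c1 = 12420 m/s.
= 12.42 km/s.

Δv ≈ 12.4 km/s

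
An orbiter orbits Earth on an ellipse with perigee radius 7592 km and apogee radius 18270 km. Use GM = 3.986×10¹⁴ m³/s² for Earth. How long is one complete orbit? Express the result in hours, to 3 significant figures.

T ≈ 4.06 hours

Semi-major axis a = (r_p + r_a)/2 = (7592.0 + 18270)/2 = 12931 km = 1.293×10⁷ m.
By Kepler's third law T = 2π√(a³/μ) = 2π × 2.329×10³ = 1.463×10⁴ s.
= 4.065 hours.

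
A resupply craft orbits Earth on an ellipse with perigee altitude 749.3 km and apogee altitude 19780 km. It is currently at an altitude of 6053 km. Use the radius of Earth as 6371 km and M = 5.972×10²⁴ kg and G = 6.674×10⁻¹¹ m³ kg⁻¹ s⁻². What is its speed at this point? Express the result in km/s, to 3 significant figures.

μ = GM = 6.674×10⁻¹¹ × 5.972×10²⁴ = 3.986×10¹⁴ m³/s².
r_p = 6371 + 749.3 = 7120.3 km = 7.1203×10⁶ m.
r_a = 6371 + 19780 = 26151 km = 2.6151×10⁷ m.
r = 6371 + 6053 = 12424 km = 1.242×10⁷ m.
Semi-major axis a = (r_p + r_a)/2 = 16636 km = 1.664×10⁷ m.
Vis-viva: v² = μ(2/r − 1/a) = 3.986×10¹⁴ × (1.610×10⁻⁷ − 6.011×10⁻⁸) = 4.020×10⁷ m²/s².
v = 6341 m/s = 6.341 km/s.

v ≈ 6.34 km/s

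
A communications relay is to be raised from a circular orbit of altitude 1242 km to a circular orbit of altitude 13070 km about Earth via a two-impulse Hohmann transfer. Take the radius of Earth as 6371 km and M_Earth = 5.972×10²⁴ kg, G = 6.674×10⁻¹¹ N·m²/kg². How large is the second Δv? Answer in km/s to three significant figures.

μ = GM = 6.674×10⁻¹¹ × 5.972×10²⁴ = 3.986×10¹⁴ m³/s².
r₁ = 6371 + 1242 = 7613.0 km = 7.6130×10⁶ m.
r₂ = 6371 + 13070 = 19441 km = 1.9441×10⁷ m.
Transfer ellipse a_t = (r₁ + r₂)/2 = 1.353×10⁷ m.
At r₁: circular v_c1 = √(μ/r₁) = 7236 m/s; transfer-perigee v_p = √[μ(2/r₁ − 1/a_t)] = 8674 m/s.
At r₂: circular v_c2 = √(μ/r₂) = 4528 m/s; transfer-apogee v_a = √[μ(2/r₂ − 1/a_t)] = 3397 m/s.
Δv₂ = v_c2 − v_a = 1131 m/s.
= 1.131 km/s.

Δv ≈ 1.13 km/s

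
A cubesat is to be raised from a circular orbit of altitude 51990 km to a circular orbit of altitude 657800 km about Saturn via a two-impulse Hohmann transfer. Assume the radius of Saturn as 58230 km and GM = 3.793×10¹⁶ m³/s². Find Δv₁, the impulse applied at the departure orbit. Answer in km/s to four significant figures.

r₁ = 58230 + 51990 = 110220 km = 1.1022×10⁸ m.
r₂ = 58230 + 657800 = 716030 km = 7.1603×10⁸ m.
Transfer ellipse a_t = (r₁ + r₂)/2 = 4.131×10⁸ m.
At r₁: circular v_c1 = √(μ/r₁) = 18550 m/s; transfer-perikrone v_p = √[μ(2/r₁ − 1/a_t)] = 24420 m/s.
Δv₁ = v_p − v_c1 = 5872 m/s.
= 5.872 km/s.

Δv ≈ 5.872 km/s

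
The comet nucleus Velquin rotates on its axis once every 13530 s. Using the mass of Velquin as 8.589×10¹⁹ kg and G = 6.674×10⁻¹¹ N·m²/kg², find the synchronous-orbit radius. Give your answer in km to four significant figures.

μ = GM = 6.674×10⁻¹¹ × 8.589×10¹⁹ = 5.732×10⁹ m³/s².
A synchronous orbit has period T, so by Kepler's third law a = (μT²/4π²)^(1/3).
μT²/4π² = 5.732×10⁹ × (1.353×10⁴)² / 39.48 = 2.658×10¹⁶ m³.
a = 2.984×10⁵ m = 298.44 km.

r_sync ≈ 298.4 km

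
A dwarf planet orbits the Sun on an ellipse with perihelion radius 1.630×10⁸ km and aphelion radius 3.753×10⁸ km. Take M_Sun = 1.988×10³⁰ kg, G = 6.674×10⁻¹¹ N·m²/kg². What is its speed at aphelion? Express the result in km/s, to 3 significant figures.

v ≈ 14.6 km/s

μ = GM = 6.674×10⁻¹¹ × 1.988×10³⁰ = 1.327×10²⁰ m³/s².
Semi-major axis a = (r_p + r_a)/2 = 2.6915×10⁸ km = 2.692×10¹¹ m.
Vis-viva: v² = μ(2/r − 1/a) = 1.327×10²⁰ × (5.329×10⁻¹² − 3.715×10⁻¹²) = 2.141×10⁸ m²/s².
v = 14630 m/s = 14.63 km/s.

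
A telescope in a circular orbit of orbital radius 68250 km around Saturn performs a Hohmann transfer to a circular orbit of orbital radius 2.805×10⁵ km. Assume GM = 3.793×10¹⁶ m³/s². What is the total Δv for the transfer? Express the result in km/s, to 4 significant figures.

Δv_total ≈ 10.68 km/s

r₁ = 68250 km = 6.825×10⁷ m.
r₂ = 2.805×10⁵ km = 2.805×10⁸ m.
Transfer ellipse a_t = (r₁ + r₂)/2 = 1.744×10⁸ m.
At r₁: circular v_c1 = √(μ/r₁) = 23570 m/s; transfer-perikrone v_p = √[μ(2/r₁ − 1/a_t)] = 29900 m/s.
Δv₁ = v_p − v_c1 = 6325 m/s.
At r₂: circular v_c2 = √(μ/r₂) = 11630 m/s; transfer-apokrone v_a = √[μ(2/r₂ − 1/a_t)] = 7275 m/s.
Δv₂ = v_c2 − v_a = 4354 m/s.
Total Δv = Δv₁ + Δv₂ = 10680 m/s = 10.68 km/s.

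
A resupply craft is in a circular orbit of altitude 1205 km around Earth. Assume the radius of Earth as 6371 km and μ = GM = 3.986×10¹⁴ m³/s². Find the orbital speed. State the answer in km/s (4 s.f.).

v ≈ 7.254 km/s

r = 6371 + 1205 = 7576.0 km = 7.5760×10⁶ m.
For a circular orbit v = √(μ/r) = √(3.986×10¹⁴ / 7.576×10⁶) = √(5.261×10⁷) = 7254 m/s.
That is 7.254 km/s.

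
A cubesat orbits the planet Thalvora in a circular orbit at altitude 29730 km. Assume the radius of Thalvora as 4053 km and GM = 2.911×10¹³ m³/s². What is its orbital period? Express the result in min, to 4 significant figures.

r = 4053 + 29730 = 33783 km = 3.3783×10⁷ m.
Kepler's third law: T = 2π√(r³/μ) = 2π√((3.378×10⁷)³ / 2.911×10¹³).
r³/μ = 1.325×10⁹ s², so T = 2π × 3.639×10⁴ = 2.287×10⁵ s.
Converting: 2.287×10⁵ s ÷ 60.00 = 3811 min.

T ≈ 3811 min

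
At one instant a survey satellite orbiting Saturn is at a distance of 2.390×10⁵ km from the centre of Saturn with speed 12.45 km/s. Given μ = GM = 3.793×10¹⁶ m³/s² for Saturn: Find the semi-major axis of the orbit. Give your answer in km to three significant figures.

a ≈ 2.34×10⁵ km

r = 2.390×10⁸ m.
Vis-viva rearranged: 1/a = 2/r − v²/μ = 8.368×10⁻⁹ − 4.087×10⁻⁹ = 4.282×10⁻⁹ m⁻¹.
a = 2.336×10⁸ m = 2.3355×10⁵ km.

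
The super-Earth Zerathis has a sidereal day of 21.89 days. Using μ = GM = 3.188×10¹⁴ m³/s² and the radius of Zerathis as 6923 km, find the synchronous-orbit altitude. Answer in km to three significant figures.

h_sync ≈ 3.00×10⁵ km

T = 21.89 days = 1.891×10⁶ s.
A synchronous orbit has period T, so by Kepler's third law a = (μT²/4π²)^(1/3).
μT²/4π² = 3.188×10¹⁴ × (1.891×10⁶)² / 39.48 = 2.889×10²⁵ m³.
a = 3.068×10⁸ m = 3.0683×10⁵ km.
Altitude h = a − R = 3.0683×10⁵ − 6923 = 2.9990×10⁵ km.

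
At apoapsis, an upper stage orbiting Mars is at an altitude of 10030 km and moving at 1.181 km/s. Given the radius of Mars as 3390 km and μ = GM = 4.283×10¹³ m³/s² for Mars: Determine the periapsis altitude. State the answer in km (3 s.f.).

r_a = 3390 + 10030 = 13420 km = 1.342×10⁷ m.
Specific energy ε = v²/2 − μ/r = -2.494×10⁶ J/kg, so a = −μ/(2ε) = 8.586×10⁶ m.
The apsides satisfy r_p + r_a = 2a, so the periapsis radius is 2a − r_a = 3.752×10⁶ m = 3752.4 km.
Periapsis altitude = 3752.4 − 3390 = 362.36 km.

periapsis altitude ≈ 362 km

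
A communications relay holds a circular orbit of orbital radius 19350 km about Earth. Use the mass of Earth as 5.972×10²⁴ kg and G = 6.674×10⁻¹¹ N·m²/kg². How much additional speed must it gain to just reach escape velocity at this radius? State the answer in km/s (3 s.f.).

μ = GM = 6.674×10⁻¹¹ × 5.972×10²⁴ = 3.986×10¹⁴ m³/s².
r = 19350 km = 1.935×10⁷ m.
Circular speed v_c = √(μ/r) = 4539 m/s.
Escape speed v_esc = √(2μ/r) = √2 × v_c = 6418 m/s.
Δv = v_esc − v_c = 1880 m/s = 1.880 km/s.

Δv ≈ 1.88 km/s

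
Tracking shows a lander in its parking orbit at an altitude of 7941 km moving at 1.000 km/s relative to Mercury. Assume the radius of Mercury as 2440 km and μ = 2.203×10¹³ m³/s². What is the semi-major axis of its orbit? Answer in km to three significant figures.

r = 2440 + 7941 = 10381 km = 1.038×10⁷ m.
Vis-viva rearranged: 1/a = 2/r − v²/μ = 1.927×10⁻⁷ − 4.539×10⁻⁸ = 1.473×10⁻⁷ m⁻¹.
a = 6.790×10⁶ m = 6790.4 km.

a ≈ 6790 km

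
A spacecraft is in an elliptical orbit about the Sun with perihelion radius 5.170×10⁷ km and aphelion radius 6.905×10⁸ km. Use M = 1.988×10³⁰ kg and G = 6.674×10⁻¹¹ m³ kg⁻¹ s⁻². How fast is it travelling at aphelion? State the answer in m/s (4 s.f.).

v ≈ 5174 m/s

μ = GM = 6.674×10⁻¹¹ × 1.988×10³⁰ = 1.327×10²⁰ m³/s².
Semi-major axis a = (r_p + r_a)/2 = 3.7110×10⁸ km = 3.711×10¹¹ m.
Vis-viva: v² = μ(2/r − 1/a) = 1.327×10²⁰ × (2.896×10⁻¹² − 2.695×10⁻¹²) = 2.677×10⁷ m²/s².
v = 5174 m/s.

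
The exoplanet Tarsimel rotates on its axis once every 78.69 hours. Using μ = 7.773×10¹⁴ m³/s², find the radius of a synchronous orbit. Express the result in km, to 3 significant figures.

r_sync ≈ 1.16×10⁵ km

T = 78.69 hours = 2.833×10⁵ s.
A synchronous orbit has period T, so by Kepler's third law a = (μT²/4π²)^(1/3).
μT²/4π² = 7.773×10¹⁴ × (2.833×10⁵)² / 39.48 = 1.580×10²⁴ m³.
a = 1.165×10⁸ m = 1.1647×10⁵ km.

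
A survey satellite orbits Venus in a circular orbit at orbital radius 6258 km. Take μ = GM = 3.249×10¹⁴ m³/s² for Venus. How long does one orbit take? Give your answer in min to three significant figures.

r = 6258 km = 6.258×10⁶ m.
Kepler's third law: T = 2π√(r³/μ) = 2π√((6.258×10⁶)³ / 3.249×10¹⁴).
r³/μ = 7.543×10⁵ s², so T = 2π × 8.685×10² = 5.457×10³ s.
Converting: 5.457×10³ s ÷ 60.00 = 90.95 min.

T ≈ 91.0 min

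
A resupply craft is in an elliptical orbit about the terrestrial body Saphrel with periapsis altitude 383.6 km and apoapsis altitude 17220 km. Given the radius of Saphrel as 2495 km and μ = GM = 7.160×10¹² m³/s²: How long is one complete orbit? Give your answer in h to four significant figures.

r_p = 2495 + 383.6 = 2878.6 km = 2.8786×10⁶ m.
r_a = 2495 + 17220 = 19715 km = 1.9715×10⁷ m.
Semi-major axis a = (r_p + r_a)/2 = (2878.6 + 19715)/2 = 11297 km = 1.130×10⁷ m.
By Kepler's third law T = 2π√(a³/μ) = 2π × 1.419×10⁴ = 8.916×10⁴ s.
= 24.77 h.

T ≈ 24.77 h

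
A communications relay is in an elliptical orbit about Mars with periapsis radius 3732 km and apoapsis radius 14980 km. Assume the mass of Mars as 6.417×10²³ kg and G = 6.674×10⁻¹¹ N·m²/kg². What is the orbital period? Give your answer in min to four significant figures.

T ≈ 457.9 min

μ = GM = 6.674×10⁻¹¹ × 6.417×10²³ = 4.283×10¹³ m³/s².
Semi-major axis a = (r_p + r_a)/2 = (3732.0 + 14980)/2 = 9356.0 km = 9.356×10⁶ m.
By Kepler's third law T = 2π√(a³/μ) = 2π × 4.373×10³ = 2.748×10⁴ s.
= 457.9 min.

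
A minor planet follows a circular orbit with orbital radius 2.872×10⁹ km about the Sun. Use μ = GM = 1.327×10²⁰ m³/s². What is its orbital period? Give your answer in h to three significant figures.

T ≈ 737000 h

r = 2.872×10⁹ km = 2.872×10¹² m.
Kepler's third law: T = 2π√(r³/μ) = 2π√((2.872×10¹²)³ / 1.327×10²⁰).
r³/μ = 1.785×10¹⁷ s², so T = 2π × 4.225×10⁸ = 2.655×10⁹ s.
Converting: 2.655×10⁹ s ÷ 3600 = 7.374×10⁵ h.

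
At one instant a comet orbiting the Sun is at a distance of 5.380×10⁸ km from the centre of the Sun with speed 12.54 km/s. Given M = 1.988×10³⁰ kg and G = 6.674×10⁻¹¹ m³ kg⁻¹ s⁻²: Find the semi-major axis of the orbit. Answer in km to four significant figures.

μ = GM = 6.674×10⁻¹¹ × 1.988×10³⁰ = 1.327×10²⁰ m³/s².
r = 5.380×10¹¹ m.
Specific orbital energy ε = v²/2 − μ/r = (12540)²/2 − 1.327×10²⁰/5.380×10¹¹ = -1.680×10⁸ J/kg.
Since ε = −μ/(2a), a = −μ/(2ε) = 3.949×10¹¹ m = 3.9490×10⁸ km.

a ≈ 3.949×10⁸ km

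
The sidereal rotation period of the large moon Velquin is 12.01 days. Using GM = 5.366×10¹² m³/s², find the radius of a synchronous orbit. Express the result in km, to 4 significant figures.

r_sync ≈ 52700 km

T = 12.01 days = 1.038×10⁶ s.
A synchronous orbit has period T, so by Kepler's third law a = (μT²/4π²)^(1/3).
μT²/4π² = 5.366×10¹² × (1.038×10⁶)² / 39.48 = 1.464×10²³ m³.
a = 5.270×10⁷ m = 52699 km.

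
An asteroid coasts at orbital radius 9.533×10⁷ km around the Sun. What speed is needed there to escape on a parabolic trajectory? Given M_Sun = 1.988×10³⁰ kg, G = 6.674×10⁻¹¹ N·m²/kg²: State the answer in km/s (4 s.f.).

v_esc ≈ 52.76 km/s

μ = GM = 6.674×10⁻¹¹ × 1.988×10³⁰ = 1.327×10²⁰ m³/s².
r = 9.533×10⁷ km = 9.533×10¹⁰ m.
Escape speed v_esc = √(2μ/r) = √(2 × 1.327×10²⁰ / 9.533×10¹⁰) = √(2.784×10⁹) = 52760 m/s.
= 52.76 km/s.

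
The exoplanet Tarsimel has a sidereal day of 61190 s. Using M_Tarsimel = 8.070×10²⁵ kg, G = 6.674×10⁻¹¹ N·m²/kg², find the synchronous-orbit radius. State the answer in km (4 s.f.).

r_sync ≈ 79940 km

μ = GM = 6.674×10⁻¹¹ × 8.070×10²⁵ = 5.386×10¹⁵ m³/s².
A synchronous orbit has period T, so by Kepler's third law a = (μT²/4π²)^(1/3).
μT²/4π² = 5.386×10¹⁵ × (6.119×10⁴)² / 39.48 = 5.108×10²³ m³.
a = 7.994×10⁷ m = 79938 km.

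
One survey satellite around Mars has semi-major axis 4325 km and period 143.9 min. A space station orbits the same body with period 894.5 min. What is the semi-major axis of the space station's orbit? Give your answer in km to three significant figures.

Kepler's third law: a³ ∝ T², so a₂ = a₁ (T₂/T₁)^(2/3).
T₂/T₁ = 6.216, (T₂/T₁)^(2/3) = 3.381.
a₂ = 4325 × 3.381 = 14620 km.

a₂ ≈ 14600 km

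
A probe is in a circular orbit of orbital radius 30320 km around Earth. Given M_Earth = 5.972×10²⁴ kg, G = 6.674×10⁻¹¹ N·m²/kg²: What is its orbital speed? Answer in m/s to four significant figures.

μ = GM = 6.674×10⁻¹¹ × 5.972×10²⁴ = 3.986×10¹⁴ m³/s².
r = 30320 km = 3.032×10⁷ m.
For a circular orbit v = √(μ/r) = √(3.986×10¹⁴ / 3.032×10⁷) = √(1.315×10⁷) = 3626 m/s.

v ≈ 3626 m/s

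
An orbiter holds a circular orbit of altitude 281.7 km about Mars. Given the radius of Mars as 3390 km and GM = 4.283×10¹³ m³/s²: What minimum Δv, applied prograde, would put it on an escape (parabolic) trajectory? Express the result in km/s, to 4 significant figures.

Δv ≈ 1.415 km/s

r = 3390 + 281.7 = 3671.7 km = 3.6717×10⁶ m.
Circular speed v_c = √(μ/r) = 3415 m/s.
Escape speed v_esc = √(2μ/r) = √2 × v_c = 4830 m/s.
Δv = v_esc − v_c = 1415 m/s = 1.415 km/s.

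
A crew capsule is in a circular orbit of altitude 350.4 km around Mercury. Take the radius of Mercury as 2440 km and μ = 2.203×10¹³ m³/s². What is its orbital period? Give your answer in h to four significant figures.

T ≈ 1.733 h

r = 2440 + 350.4 = 2790.4 km = 2.7904×10⁶ m.
Kepler's third law: T = 2π√(r³/μ) = 2π√((2.790×10⁶)³ / 2.203×10¹³).
r³/μ = 9.862×10⁵ s², so T = 2π × 9.931×10² = 6.240×10³ s.
Converting: 6.240×10³ s ÷ 3600 = 1.733 h.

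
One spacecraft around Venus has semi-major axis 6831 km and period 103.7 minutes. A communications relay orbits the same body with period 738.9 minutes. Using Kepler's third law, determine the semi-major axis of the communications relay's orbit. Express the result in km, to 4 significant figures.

a₂ ≈ 25290 km

Kepler's third law: a³ ∝ T², so a₂ = a₁ (T₂/T₁)^(2/3).
T₂/T₁ = 7.125, (T₂/T₁)^(2/3) = 3.703.
a₂ = 6831 × 3.703 = 25290 km.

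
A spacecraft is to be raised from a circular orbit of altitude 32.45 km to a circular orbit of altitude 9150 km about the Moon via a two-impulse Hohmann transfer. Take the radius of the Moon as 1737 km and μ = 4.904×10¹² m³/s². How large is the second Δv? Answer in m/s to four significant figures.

r₁ = 1737 + 32.45 = 1769.5 km = 1.7694×10⁶ m.
r₂ = 1737 + 9150 = 10887 km = 1.0887×10⁷ m.
Transfer ellipse a_t = (r₁ + r₂)/2 = 6.328×10⁶ m.
At r₁: circular v_c1 = √(μ/r₁) = 1665 m/s; transfer-perilune v_p = √[μ(2/r₁ − 1/a_t)] = 2184 m/s.
At r₂: circular v_c2 = √(μ/r₂) = 671.2 m/s; transfer-apolune v_a = √[μ(2/r₂ − 1/a_t)] = 354.9 m/s.
Δv₂ = v_c2 − v_a = 316.3 m/s.

Δv ≈ 316.3 m/s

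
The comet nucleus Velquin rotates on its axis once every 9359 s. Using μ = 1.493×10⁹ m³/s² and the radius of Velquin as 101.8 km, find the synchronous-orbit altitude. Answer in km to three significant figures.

A synchronous orbit has period T, so by Kepler's third law a = (μT²/4π²)^(1/3).
μT²/4π² = 1.493×10⁹ × (9.359×10³)² / 39.48 = 3.313×10¹⁵ m³.
a = 1.491×10⁵ m = 149.07 km.
Altitude h = a − R = 149.07 − 101.8 = 47.269 km.

h_sync ≈ 47.3 km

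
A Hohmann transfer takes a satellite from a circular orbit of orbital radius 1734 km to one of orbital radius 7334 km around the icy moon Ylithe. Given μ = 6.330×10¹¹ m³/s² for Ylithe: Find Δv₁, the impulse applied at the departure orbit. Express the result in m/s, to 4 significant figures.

r₁ = 1734 km = 1.734×10⁶ m.
r₂ = 7334 km = 7.334×10⁶ m.
Transfer ellipse a_t = (r₁ + r₂)/2 = 4.534×10⁶ m.
At r₁: circular v_c1 = √(μ/r₁) = 604.2 m/s; transfer-periapsis v_p = √[μ(2/r₁ − 1/a_t)] = 768.4 m/s.
Δv₁ = v_p − v_c1 = 164.2 m/s.

Δv ≈ 164.2 m/s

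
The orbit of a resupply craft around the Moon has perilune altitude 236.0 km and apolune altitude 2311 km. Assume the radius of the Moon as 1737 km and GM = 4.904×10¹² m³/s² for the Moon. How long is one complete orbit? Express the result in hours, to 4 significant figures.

r_p = 1737 + 236.0 = 1973.0 km = 1.9730×10⁶ m.
r_a = 1737 + 2311 = 4048.0 km = 4.0480×10⁶ m.
Semi-major axis a = (r_p + r_a)/2 = (1973.0 + 4048.0)/2 = 3010.5 km = 3.010×10⁶ m.
By Kepler's third law T = 2π√(a³/μ) = 2π × 2.359×10³ = 1.482×10⁴ s.
= 4.117 hours.

T ≈ 4.117 hours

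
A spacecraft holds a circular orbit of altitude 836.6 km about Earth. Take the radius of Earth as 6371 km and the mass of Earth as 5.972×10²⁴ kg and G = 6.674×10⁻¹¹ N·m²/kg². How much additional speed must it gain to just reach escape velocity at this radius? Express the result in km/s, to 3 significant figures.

Δv ≈ 3.08 km/s

μ = GM = 6.674×10⁻¹¹ × 5.972×10²⁴ = 3.986×10¹⁴ m³/s².
r = 6371 + 836.6 = 7207.6 km = 7.2076×10⁶ m.
Circular speed v_c = √(μ/r) = 7436 m/s.
Escape speed v_esc = √(2μ/r) = √2 × v_c = 10520 m/s.
Δv = v_esc − v_c = 3080 m/s = 3.080 km/s.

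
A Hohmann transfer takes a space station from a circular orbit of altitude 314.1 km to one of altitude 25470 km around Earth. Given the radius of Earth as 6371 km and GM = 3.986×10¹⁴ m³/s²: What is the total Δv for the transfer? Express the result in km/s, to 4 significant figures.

r₁ = 6371 + 314.1 = 6685.1 km = 6.6851×10⁶ m.
r₂ = 6371 + 25470 = 31841 km = 3.1841×10⁷ m.
Transfer ellipse a_t = (r₁ + r₂)/2 = 1.926×10⁷ m.
At r₁: circular v_c1 = √(μ/r₁) = 7722 m/s; transfer-perigee v_p = √[μ(2/r₁ − 1/a_t)] = 9928 m/s.
Δv₁ = v_p − v_c1 = 2206 m/s.
At r₂: circular v_c2 = √(μ/r₂) = 3538 m/s; transfer-apogee v_a = √[μ(2/r₂ − 1/a_t)] = 2084 m/s.
Δv₂ = v_c2 − v_a = 1454 m/s.
Total Δv = Δv₁ + Δv₂ = 3660 m/s = 3.660 km/s.

Δv_total ≈ 3.660 km/s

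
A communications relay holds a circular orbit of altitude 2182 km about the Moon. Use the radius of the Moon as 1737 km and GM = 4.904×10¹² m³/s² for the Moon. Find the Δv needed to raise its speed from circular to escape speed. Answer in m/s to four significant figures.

r = 1737 + 2182 = 3919.0 km = 3.9190×10⁶ m.
Circular speed v_c = √(μ/r) = 1119 m/s.
Escape speed v_esc = √(2μ/r) = √2 × v_c = 1582 m/s.
Δv = v_esc − v_c = 463.4 m/s.

Δv ≈ 463.4 m/s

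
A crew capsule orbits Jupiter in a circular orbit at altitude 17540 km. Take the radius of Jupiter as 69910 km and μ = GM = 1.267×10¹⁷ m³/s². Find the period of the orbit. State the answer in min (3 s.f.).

T ≈ 241 min

r = 69910 + 17540 = 87450 km = 8.7450×10⁷ m.
Kepler's third law: T = 2π√(r³/μ) = 2π√((8.745×10⁷)³ / 1.267×10¹⁷).
r³/μ = 5.278×10⁶ s², so T = 2π × 2.297×10³ = 1.444×10⁴ s.
Converting: 1.444×10⁴ s ÷ 60.00 = 240.6 min.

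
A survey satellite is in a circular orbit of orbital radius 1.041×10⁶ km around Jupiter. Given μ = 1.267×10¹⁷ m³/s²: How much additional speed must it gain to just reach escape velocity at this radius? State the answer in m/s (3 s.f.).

r = 1.041×10⁶ km = 1.041×10⁹ m.
Circular speed v_c = √(μ/r) = 11030 m/s.
Escape speed v_esc = √(2μ/r) = √2 × v_c = 15600 m/s.
Δv = v_esc − v_c = 4570 m/s.

Δv ≈ 4570 m/s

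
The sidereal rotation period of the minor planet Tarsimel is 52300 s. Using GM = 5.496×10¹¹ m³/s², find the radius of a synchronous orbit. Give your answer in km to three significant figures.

A synchronous orbit has period T, so by Kepler's third law a = (μT²/4π²)^(1/3).
μT²/4π² = 5.496×10¹¹ × (5.230×10⁴)² / 39.48 = 3.808×10¹⁹ m³.
a = 3.364×10⁶ m = 3364.3 km.

r_sync ≈ 3360 km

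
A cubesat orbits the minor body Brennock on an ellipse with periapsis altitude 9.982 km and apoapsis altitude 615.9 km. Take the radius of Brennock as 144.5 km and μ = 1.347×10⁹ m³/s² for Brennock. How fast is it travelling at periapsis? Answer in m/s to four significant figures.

r_p = 144.5 + 9.982 = 154.48 km = 1.5448×10⁵ m.
r_a = 144.5 + 615.9 = 760.40 km = 7.6040×10⁵ m.
Semi-major axis a = (r_p + r_a)/2 = 457.44 km = 4.574×10⁵ m.
Vis-viva: v² = μ(2/r − 1/a) = 1.347×10⁹ × (1.295×10⁻⁵ − 2.186×10⁻⁶) = 1.449×10⁴ m²/s².
v = 120.4 m/s.

v ≈ 120.4 m/s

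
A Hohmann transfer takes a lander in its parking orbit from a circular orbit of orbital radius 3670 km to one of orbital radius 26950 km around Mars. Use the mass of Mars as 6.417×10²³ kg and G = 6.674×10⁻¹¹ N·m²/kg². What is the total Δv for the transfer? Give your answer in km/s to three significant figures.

Δv_total ≈ 1.76 km/s

μ = GM = 6.674×10⁻¹¹ × 6.417×10²³ = 4.283×10¹³ m³/s².
r₁ = 3670 km = 3.670×10⁶ m.
r₂ = 26950 km = 2.695×10⁷ m.
Transfer ellipse a_t = (r₁ + r₂)/2 = 1.531×10⁷ m.
At r₁: circular v_c1 = √(μ/r₁) = 3416 m/s; transfer-periapsis v_p = √[μ(2/r₁ − 1/a_t)] = 4532 m/s.
Δv₁ = v_p − v_c1 = 1116 m/s.
At r₂: circular v_c2 = √(μ/r₂) = 1261 m/s; transfer-apoapsis v_a = √[μ(2/r₂ − 1/a_t)] = 617.2 m/s.
Δv₂ = v_c2 − v_a = 643.4 m/s.
Total Δv = Δv₁ + Δv₂ = 1760 m/s = 1.760 km/s.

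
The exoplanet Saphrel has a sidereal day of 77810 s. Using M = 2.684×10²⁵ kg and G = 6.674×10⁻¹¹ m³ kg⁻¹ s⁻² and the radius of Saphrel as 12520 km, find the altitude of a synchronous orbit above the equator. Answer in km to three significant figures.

μ = GM = 6.674×10⁻¹¹ × 2.684×10²⁵ = 1.791×10¹⁵ m³/s².
A synchronous orbit has period T, so by Kepler's third law a = (μT²/4π²)^(1/3).
μT²/4π² = 1.791×10¹⁵ × (7.781×10⁴)² / 39.48 = 2.747×10²³ m³.
a = 6.501×10⁷ m = 65007 km.
Altitude h = a − R = 65007 − 12520 = 52487 km.

h_sync ≈ 52500 km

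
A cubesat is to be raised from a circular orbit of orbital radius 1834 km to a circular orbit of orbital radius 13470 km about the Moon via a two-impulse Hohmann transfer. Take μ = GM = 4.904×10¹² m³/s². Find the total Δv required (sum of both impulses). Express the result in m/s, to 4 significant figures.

Δv_total ≈ 842.3 m/s

r₁ = 1834 km = 1.834×10⁶ m.
r₂ = 13470 km = 1.347×10⁷ m.
Transfer ellipse a_t = (r₁ + r₂)/2 = 7.652×10⁶ m.
At r₁: circular v_c1 = √(μ/r₁) = 1635 m/s; transfer-perilune v_p = √[μ(2/r₁ − 1/a_t)] = 2170 m/s.
Δv₁ = v_p − v_c1 = 534.3 m/s.
At r₂: circular v_c2 = √(μ/r₂) = 603.4 m/s; transfer-apolune v_a = √[μ(2/r₂ − 1/a_t)] = 295.4 m/s.
Δv₂ = v_c2 − v_a = 308.0 m/s.
Total Δv = Δv₁ + Δv₂ = 842.3 m/s.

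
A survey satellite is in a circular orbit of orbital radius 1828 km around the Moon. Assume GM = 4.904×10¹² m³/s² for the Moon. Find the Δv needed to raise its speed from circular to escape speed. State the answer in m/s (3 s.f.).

r = 1828 km = 1.828×10⁶ m.
Circular speed v_c = √(μ/r) = 1638 m/s.
Escape speed v_esc = √(2μ/r) = √2 × v_c = 2316 m/s.
Δv = v_esc − v_c = 678.4 m/s.

Δv ≈ 678 m/s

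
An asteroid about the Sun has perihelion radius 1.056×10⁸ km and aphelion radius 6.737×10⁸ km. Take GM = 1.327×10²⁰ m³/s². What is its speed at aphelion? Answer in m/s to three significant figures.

Semi-major axis a = (r_p + r_a)/2 = 3.8965×10⁸ km = 3.896×10¹¹ m.
Vis-viva: v² = μ(2/r − 1/a) = 1.327×10²⁰ × (2.969×10⁻¹² − 2.566×10⁻¹²) = 5.338×10⁷ m²/s².
v = 7306 m/s.

v ≈ 7310 m/s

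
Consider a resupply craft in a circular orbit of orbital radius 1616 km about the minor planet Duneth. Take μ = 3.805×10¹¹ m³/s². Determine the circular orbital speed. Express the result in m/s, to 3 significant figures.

r = 1616 km = 1.616×10⁶ m.
For a circular orbit v = √(μ/r) = √(3.805×10¹¹ / 1.616×10⁶) = √(2.355×10⁵) = 485.2 m/s.

v ≈ 485 m/s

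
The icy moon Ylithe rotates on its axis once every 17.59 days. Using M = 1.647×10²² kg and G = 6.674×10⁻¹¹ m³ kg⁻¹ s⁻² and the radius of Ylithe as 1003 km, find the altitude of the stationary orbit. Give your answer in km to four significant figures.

μ = GM = 6.674×10⁻¹¹ × 1.647×10²² = 1.099×10¹² m³/s².
T = 17.59 days = 1.520×10⁶ s.
A synchronous orbit has period T, so by Kepler's third law a = (μT²/4π²)^(1/3).
μT²/4π² = 1.099×10¹² × (1.520×10⁶)² / 39.48 = 6.431×10²² m³.
a = 4.006×10⁷ m = 40065 km.
Altitude h = a − R = 40065 − 1003 = 39062 km.

h_sync ≈ 39060 km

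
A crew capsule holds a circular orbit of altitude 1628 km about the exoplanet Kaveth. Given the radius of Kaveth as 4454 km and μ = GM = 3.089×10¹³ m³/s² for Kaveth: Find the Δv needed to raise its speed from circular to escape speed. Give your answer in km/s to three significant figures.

r = 4454 + 1628 = 6082.0 km = 6.0820×10⁶ m.
Circular speed v_c = √(μ/r) = 2254 m/s.
Escape speed v_esc = √(2μ/r) = √2 × v_c = 3187 m/s.
Δv = v_esc − v_c = 933.5 m/s = 0.9335 km/s.

Δv ≈ 0.933 km/s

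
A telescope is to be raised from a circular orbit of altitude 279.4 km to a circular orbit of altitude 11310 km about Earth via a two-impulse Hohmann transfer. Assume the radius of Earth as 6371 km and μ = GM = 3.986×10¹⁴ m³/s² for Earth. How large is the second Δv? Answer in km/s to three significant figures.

Δv ≈ 1.24 km/s

r₁ = 6371 + 279.4 = 6650.4 km = 6.6504×10⁶ m.
r₂ = 6371 + 11310 = 17681 km = 1.7681×10⁷ m.
Transfer ellipse a_t = (r₁ + r₂)/2 = 1.217×10⁷ m.
At r₁: circular v_c1 = √(μ/r₁) = 7742 m/s; transfer-perigee v_p = √[μ(2/r₁ − 1/a_t)] = 9333 m/s.
At r₂: circular v_c2 = √(μ/r₂) = 4748 m/s; transfer-apogee v_a = √[μ(2/r₂ − 1/a_t)] = 3511 m/s.
Δv₂ = v_c2 − v_a = 1238 m/s.
= 1.238 km/s.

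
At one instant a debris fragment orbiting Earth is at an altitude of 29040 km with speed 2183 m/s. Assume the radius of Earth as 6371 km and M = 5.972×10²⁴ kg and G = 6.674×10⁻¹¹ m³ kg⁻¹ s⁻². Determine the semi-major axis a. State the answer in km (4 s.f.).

μ = GM = 6.674×10⁻¹¹ × 5.972×10²⁴ = 3.986×10¹⁴ m³/s².
r = 6371 + 29040 = 35411 km = 3.541×10⁷ m.
Vis-viva rearranged: 1/a = 2/r − v²/μ = 5.648×10⁻⁸ − 1.196×10⁻⁸ = 4.452×10⁻⁸ m⁻¹.
a = 2.246×10⁷ m = 22460 km.

a ≈ 22460 km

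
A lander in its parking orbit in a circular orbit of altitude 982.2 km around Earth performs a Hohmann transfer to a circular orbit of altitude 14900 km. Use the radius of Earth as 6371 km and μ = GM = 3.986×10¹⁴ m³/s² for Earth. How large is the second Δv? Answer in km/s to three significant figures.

Δv ≈ 1.23 km/s

r₁ = 6371 + 982.2 = 7353.2 km = 7.3532×10⁶ m.
r₂ = 6371 + 14900 = 21271 km = 2.1271×10⁷ m.
Transfer ellipse a_t = (r₁ + r₂)/2 = 1.431×10⁷ m.
At r₁: circular v_c1 = √(μ/r₁) = 7363 m/s; transfer-perigee v_p = √[μ(2/r₁ − 1/a_t)] = 8976 m/s.
At r₂: circular v_c2 = √(μ/r₂) = 4329 m/s; transfer-apogee v_a = √[μ(2/r₂ − 1/a_t)] = 3103 m/s.
Δv₂ = v_c2 − v_a = 1226 m/s.
= 1.226 km/s.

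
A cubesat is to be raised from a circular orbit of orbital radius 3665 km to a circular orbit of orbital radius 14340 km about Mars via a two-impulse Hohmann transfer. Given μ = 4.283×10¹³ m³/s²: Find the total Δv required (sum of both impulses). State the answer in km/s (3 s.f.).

r₁ = 3665 km = 3.665×10⁶ m.
r₂ = 14340 km = 1.434×10⁷ m.
Transfer ellipse a_t = (r₁ + r₂)/2 = 9.002×10⁶ m.
At r₁: circular v_c1 = √(μ/r₁) = 3419 m/s; transfer-periapsis v_p = √[μ(2/r₁ − 1/a_t)] = 4314 m/s.
Δv₁ = v_p − v_c1 = 896.0 m/s.
At r₂: circular v_c2 = √(μ/r₂) = 1728 m/s; transfer-apoapsis v_a = √[μ(2/r₂ − 1/a_t)] = 1103 m/s.
Δv₂ = v_c2 − v_a = 625.5 m/s.
Total Δv = Δv₁ + Δv₂ = 1522 m/s = 1.522 km/s.

Δv_total ≈ 1.52 km/s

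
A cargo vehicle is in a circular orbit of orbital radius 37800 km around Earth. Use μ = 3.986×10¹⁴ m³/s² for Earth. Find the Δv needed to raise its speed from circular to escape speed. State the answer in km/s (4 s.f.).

Δv ≈ 1.345 km/s

r = 37800 km = 3.780×10⁷ m.
Circular speed v_c = √(μ/r) = 3247 m/s.
Escape speed v_esc = √(2μ/r) = √2 × v_c = 4592 m/s.
Δv = v_esc − v_c = 1345 m/s = 1.345 km/s.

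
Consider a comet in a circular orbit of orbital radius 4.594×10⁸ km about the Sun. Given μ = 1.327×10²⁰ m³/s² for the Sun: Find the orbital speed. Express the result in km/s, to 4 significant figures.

v ≈ 17.00 km/s

r = 4.594×10⁸ km = 4.594×10¹¹ m.
For a circular orbit v = √(μ/r) = √(1.327×10²⁰ / 4.594×10¹¹) = √(2.889×10⁸) = 17000 m/s.
That is 17.00 km/s.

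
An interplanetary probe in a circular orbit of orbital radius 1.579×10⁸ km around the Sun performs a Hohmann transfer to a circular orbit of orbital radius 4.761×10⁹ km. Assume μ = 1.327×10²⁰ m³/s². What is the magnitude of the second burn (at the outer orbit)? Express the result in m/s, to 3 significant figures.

r₁ = 1.579×10⁸ km = 1.579×10¹¹ m.
r₂ = 4.761×10⁹ km = 4.761×10¹² m.
Transfer ellipse a_t = (r₁ + r₂)/2 = 2.459×10¹² m.
At r₁: circular v_c1 = √(μ/r₁) = 28990 m/s; transfer-perihelion v_p = √[μ(2/r₁ − 1/a_t)] = 40330 m/s.
At r₂: circular v_c2 = √(μ/r₂) = 5279 m/s; transfer-aphelion v_a = √[μ(2/r₂ − 1/a_t)] = 1338 m/s.
Δv₂ = v_c2 − v_a = 3942 m/s.

Δv ≈ 3940 m/s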